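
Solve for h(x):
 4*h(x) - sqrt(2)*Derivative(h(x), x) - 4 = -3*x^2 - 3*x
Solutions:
 h(x) = C1*exp(2*sqrt(2)*x) - 3*x^2/4 - 3*x/4 - 3*sqrt(2)*x/8 - 3*sqrt(2)/16 + 13/16


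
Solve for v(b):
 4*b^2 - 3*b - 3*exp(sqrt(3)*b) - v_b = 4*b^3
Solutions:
 v(b) = C1 - b^4 + 4*b^3/3 - 3*b^2/2 - sqrt(3)*exp(sqrt(3)*b)


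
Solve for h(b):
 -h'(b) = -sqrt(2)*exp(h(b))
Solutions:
 h(b) = log(-1/(C1 + sqrt(2)*b))


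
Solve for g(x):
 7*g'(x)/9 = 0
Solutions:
 g(x) = C1


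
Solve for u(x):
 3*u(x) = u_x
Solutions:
 u(x) = C1*exp(3*x)


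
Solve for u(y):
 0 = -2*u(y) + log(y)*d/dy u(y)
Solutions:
 u(y) = C1*exp(2*li(y))


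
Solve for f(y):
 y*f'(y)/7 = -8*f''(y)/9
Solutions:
 f(y) = C1 + C2*erf(3*sqrt(7)*y/28)


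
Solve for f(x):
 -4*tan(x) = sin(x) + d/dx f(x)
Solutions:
 f(x) = C1 + 4*log(cos(x)) + cos(x)


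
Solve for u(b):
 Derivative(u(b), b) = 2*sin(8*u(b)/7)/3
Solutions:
 -2*b/3 + 7*log(cos(8*u(b)/7) - 1)/16 - 7*log(cos(8*u(b)/7) + 1)/16 = C1


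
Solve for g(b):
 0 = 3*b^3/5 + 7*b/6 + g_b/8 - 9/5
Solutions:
 g(b) = C1 - 6*b^4/5 - 14*b^2/3 + 72*b/5


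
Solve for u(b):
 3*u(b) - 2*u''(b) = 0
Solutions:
 u(b) = C1*exp(-sqrt(6)*b/2) + C2*exp(sqrt(6)*b/2)


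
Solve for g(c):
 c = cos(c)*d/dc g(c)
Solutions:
 g(c) = C1 + Integral(c/cos(c), c)


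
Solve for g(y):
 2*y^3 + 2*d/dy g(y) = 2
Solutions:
 g(y) = C1 - y^4/4 + y


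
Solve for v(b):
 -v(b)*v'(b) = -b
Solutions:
 v(b) = -sqrt(C1 + b^2)
 v(b) = sqrt(C1 + b^2)


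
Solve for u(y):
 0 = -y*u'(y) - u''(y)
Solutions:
 u(y) = C1 + C2*erf(sqrt(2)*y/2)


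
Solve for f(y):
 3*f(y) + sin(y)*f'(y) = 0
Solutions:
 f(y) = C1*(cos(y) + 1)^(3/2)/(cos(y) - 1)^(3/2)


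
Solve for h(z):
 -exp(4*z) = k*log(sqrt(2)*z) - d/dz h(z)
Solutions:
 h(z) = C1 + k*z*log(z) + k*z*(-1 + log(2)/2) + exp(4*z)/4


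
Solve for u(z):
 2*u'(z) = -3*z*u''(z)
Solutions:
 u(z) = C1 + C2*z^(1/3)


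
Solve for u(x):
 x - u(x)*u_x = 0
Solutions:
 u(x) = -sqrt(C1 + x^2)
 u(x) = sqrt(C1 + x^2)


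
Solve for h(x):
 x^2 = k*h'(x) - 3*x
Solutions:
 h(x) = C1 + x^3/(3*k) + 3*x^2/(2*k)


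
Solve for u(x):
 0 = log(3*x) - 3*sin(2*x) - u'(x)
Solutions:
 u(x) = C1 + x*log(x) - x + x*log(3) + 3*cos(2*x)/2


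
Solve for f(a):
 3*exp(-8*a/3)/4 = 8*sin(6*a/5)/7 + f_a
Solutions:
 f(a) = C1 + 20*cos(6*a/5)/21 - 9*exp(-8*a/3)/32


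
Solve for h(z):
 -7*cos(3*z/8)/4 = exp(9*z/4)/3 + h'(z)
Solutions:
 h(z) = C1 - 4*exp(9*z/4)/27 - 14*sin(3*z/8)/3


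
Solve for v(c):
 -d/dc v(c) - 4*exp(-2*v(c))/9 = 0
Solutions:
 v(c) = log(-sqrt(C1 - 8*c)) - log(3)
 v(c) = log(C1 - 8*c)/2 - log(3)


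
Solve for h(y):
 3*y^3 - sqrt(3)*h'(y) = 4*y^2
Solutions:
 h(y) = C1 + sqrt(3)*y^4/4 - 4*sqrt(3)*y^3/9


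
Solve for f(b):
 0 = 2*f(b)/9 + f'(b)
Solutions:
 f(b) = C1*exp(-2*b/9)


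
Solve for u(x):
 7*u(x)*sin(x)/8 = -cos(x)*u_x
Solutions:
 u(x) = C1*cos(x)^(7/8)


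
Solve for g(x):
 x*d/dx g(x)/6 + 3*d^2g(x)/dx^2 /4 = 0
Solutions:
 g(x) = C1 + C2*erf(x/3)


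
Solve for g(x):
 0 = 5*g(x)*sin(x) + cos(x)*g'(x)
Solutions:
 g(x) = C1*cos(x)^5


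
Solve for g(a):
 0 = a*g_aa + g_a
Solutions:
 g(a) = C1 + C2*log(a)


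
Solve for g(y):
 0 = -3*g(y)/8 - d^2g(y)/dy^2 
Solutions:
 g(y) = C1*sin(sqrt(6)*y/4) + C2*cos(sqrt(6)*y/4)


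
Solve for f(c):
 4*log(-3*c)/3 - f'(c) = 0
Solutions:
 f(c) = C1 + 4*c*log(-c)/3 + 4*c*(-1 + log(3))/3


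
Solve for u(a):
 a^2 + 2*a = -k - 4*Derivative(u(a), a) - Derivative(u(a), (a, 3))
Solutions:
 u(a) = C1 + C2*sin(2*a) + C3*cos(2*a) - a^3/12 - a^2/4 - a*k/4 + a/8


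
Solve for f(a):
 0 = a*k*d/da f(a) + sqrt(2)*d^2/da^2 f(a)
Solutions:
 f(a) = Piecewise((-2^(3/4)*sqrt(pi)*C1*erf(2^(1/4)*a*sqrt(k)/2)/(2*sqrt(k)) - C2, (k > 0) | (k < 0)), (-C1*a - C2, True))


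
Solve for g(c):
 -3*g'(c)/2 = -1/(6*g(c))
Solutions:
 g(c) = -sqrt(C1 + 2*c)/3
 g(c) = sqrt(C1 + 2*c)/3


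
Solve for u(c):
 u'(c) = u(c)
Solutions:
 u(c) = C1*exp(c)


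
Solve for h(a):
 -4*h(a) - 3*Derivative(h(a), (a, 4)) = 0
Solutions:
 h(a) = (C1*sin(3^(3/4)*a/3) + C2*cos(3^(3/4)*a/3))*exp(-3^(3/4)*a/3) + (C3*sin(3^(3/4)*a/3) + C4*cos(3^(3/4)*a/3))*exp(3^(3/4)*a/3)


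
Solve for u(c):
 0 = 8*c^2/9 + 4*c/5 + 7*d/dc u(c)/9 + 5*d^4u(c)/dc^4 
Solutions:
 u(c) = C1 + C4*exp(-525^(1/3)*c/15) - 8*c^3/21 - 18*c^2/35 + (C2*sin(175^(1/3)*3^(5/6)*c/30) + C3*cos(175^(1/3)*3^(5/6)*c/30))*exp(525^(1/3)*c/30)


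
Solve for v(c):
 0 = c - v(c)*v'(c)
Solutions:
 v(c) = -sqrt(C1 + c^2)
 v(c) = sqrt(C1 + c^2)


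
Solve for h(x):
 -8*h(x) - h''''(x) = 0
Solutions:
 h(x) = (C1*sin(2^(1/4)*x) + C2*cos(2^(1/4)*x))*exp(-2^(1/4)*x) + (C3*sin(2^(1/4)*x) + C4*cos(2^(1/4)*x))*exp(2^(1/4)*x)


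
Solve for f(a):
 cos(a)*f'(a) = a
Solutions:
 f(a) = C1 + Integral(a/cos(a), a)


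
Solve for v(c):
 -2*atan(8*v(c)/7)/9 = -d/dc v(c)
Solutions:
 Integral(1/atan(8*_y/7), (_y, v(c))) = C1 + 2*c/9


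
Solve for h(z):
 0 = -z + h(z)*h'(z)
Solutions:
 h(z) = -sqrt(C1 + z^2)
 h(z) = sqrt(C1 + z^2)


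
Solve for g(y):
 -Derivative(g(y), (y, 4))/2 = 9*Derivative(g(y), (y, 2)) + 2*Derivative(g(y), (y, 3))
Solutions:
 g(y) = C1 + C2*y + (C3*sin(sqrt(14)*y) + C4*cos(sqrt(14)*y))*exp(-2*y)


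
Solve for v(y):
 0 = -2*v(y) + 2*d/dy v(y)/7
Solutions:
 v(y) = C1*exp(7*y)


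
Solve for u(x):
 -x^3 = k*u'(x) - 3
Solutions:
 u(x) = C1 - x^4/(4*k) + 3*x/k


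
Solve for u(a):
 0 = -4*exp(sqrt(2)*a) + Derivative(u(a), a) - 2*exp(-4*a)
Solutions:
 u(a) = C1 + 2*sqrt(2)*exp(sqrt(2)*a) - exp(-4*a)/2


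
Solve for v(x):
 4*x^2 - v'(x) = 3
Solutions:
 v(x) = C1 + 4*x^3/3 - 3*x


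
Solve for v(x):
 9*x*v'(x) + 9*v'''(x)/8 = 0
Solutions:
 v(x) = C1 + Integral(C2*airyai(-2*x) + C3*airybi(-2*x), x)


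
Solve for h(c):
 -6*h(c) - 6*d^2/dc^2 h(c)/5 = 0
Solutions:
 h(c) = C1*sin(sqrt(5)*c) + C2*cos(sqrt(5)*c)


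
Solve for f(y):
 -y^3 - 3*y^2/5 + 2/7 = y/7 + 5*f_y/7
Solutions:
 f(y) = C1 - 7*y^4/20 - 7*y^3/25 - y^2/10 + 2*y/5


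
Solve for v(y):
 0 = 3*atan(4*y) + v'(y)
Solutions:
 v(y) = C1 - 3*y*atan(4*y) + 3*log(16*y^2 + 1)/8


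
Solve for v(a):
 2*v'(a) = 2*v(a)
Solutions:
 v(a) = C1*exp(a)


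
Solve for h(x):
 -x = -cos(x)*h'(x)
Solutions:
 h(x) = C1 + Integral(x/cos(x), x)


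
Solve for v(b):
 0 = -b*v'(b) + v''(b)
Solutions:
 v(b) = C1 + C2*erfi(sqrt(2)*b/2)


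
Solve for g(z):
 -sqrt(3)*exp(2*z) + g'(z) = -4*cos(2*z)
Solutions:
 g(z) = C1 + sqrt(3)*exp(2*z)/2 - 2*sin(2*z)


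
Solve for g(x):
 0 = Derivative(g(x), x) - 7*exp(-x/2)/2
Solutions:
 g(x) = C1 - 7*exp(-x/2)


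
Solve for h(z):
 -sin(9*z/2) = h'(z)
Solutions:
 h(z) = C1 + 2*cos(9*z/2)/9


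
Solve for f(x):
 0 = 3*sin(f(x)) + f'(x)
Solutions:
 f(x) = -acos((-C1 - exp(6*x))/(C1 - exp(6*x))) + 2*pi
 f(x) = acos((-C1 - exp(6*x))/(C1 - exp(6*x)))


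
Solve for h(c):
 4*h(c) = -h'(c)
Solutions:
 h(c) = C1*exp(-4*c)


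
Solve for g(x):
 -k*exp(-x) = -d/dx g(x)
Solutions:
 g(x) = C1 - k*exp(-x)


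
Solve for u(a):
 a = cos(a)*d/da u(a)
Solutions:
 u(a) = C1 + Integral(a/cos(a), a)


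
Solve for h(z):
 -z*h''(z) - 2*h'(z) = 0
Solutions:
 h(z) = C1 + C2/z


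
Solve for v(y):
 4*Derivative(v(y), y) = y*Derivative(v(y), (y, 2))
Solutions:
 v(y) = C1 + C2*y^5


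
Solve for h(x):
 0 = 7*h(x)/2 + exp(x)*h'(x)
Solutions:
 h(x) = C1*exp(7*exp(-x)/2)


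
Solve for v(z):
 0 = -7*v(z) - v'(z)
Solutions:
 v(z) = C1*exp(-7*z)


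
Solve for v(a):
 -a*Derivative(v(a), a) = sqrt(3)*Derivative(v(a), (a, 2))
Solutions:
 v(a) = C1 + C2*erf(sqrt(2)*3^(3/4)*a/6)


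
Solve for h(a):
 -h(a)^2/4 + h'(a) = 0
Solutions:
 h(a) = -4/(C1 + a)


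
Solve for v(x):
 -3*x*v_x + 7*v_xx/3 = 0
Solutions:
 v(x) = C1 + C2*erfi(3*sqrt(14)*x/14)


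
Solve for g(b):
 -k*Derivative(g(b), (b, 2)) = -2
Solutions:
 g(b) = C1 + C2*b + b^2/k


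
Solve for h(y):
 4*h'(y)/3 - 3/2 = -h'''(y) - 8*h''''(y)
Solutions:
 h(y) = C1 + C2*exp(y*(-2 + (48*sqrt(577) + 1153)^(-1/3) + (48*sqrt(577) + 1153)^(1/3))/48)*sin(sqrt(3)*y*(-(48*sqrt(577) + 1153)^(1/3) + (48*sqrt(577) + 1153)^(-1/3))/48) + C3*exp(y*(-2 + (48*sqrt(577) + 1153)^(-1/3) + (48*sqrt(577) + 1153)^(1/3))/48)*cos(sqrt(3)*y*(-(48*sqrt(577) + 1153)^(1/3) + (48*sqrt(577) + 1153)^(-1/3))/48) + C4*exp(-y*((48*sqrt(577) + 1153)^(-1/3) + 1 + (48*sqrt(577) + 1153)^(1/3))/24) + 9*y/8


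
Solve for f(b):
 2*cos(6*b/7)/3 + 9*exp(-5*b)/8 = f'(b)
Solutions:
 f(b) = C1 + 7*sin(6*b/7)/9 - 9*exp(-5*b)/40


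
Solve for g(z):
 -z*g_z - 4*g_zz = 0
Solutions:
 g(z) = C1 + C2*erf(sqrt(2)*z/4)


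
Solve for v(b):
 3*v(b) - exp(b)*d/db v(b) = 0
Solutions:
 v(b) = C1*exp(-3*exp(-b))


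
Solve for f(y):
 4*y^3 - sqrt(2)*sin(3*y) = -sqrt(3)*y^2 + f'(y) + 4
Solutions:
 f(y) = C1 + y^4 + sqrt(3)*y^3/3 - 4*y + sqrt(2)*cos(3*y)/3


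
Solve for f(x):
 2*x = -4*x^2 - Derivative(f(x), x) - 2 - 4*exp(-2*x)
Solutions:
 f(x) = C1 - 4*x^3/3 - x^2 - 2*x + 2*exp(-2*x)


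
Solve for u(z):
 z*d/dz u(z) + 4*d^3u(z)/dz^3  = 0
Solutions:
 u(z) = C1 + Integral(C2*airyai(-2^(1/3)*z/2) + C3*airybi(-2^(1/3)*z/2), z)


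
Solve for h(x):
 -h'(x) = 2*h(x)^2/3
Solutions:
 h(x) = 3/(C1 + 2*x)


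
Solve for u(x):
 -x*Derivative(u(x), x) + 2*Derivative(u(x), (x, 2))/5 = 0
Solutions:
 u(x) = C1 + C2*erfi(sqrt(5)*x/2)


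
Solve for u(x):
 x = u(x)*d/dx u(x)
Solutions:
 u(x) = -sqrt(C1 + x^2)
 u(x) = sqrt(C1 + x^2)


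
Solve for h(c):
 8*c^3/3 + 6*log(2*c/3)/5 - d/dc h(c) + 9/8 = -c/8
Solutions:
 h(c) = C1 + 2*c^4/3 + c^2/16 + 6*c*log(c)/5 - 6*c*log(3)/5 - 3*c/40 + 6*c*log(2)/5


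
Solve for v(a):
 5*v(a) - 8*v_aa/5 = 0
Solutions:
 v(a) = C1*exp(-5*sqrt(2)*a/4) + C2*exp(5*sqrt(2)*a/4)


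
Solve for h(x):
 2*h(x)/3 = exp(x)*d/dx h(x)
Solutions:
 h(x) = C1*exp(-2*exp(-x)/3)


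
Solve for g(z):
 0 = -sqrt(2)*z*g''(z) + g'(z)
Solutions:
 g(z) = C1 + C2*z^(sqrt(2)/2 + 1)


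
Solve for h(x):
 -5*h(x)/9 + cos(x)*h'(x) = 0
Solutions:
 h(x) = C1*(sin(x) + 1)^(5/18)/(sin(x) - 1)^(5/18)


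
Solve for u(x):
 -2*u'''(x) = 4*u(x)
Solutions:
 u(x) = C3*exp(-2^(1/3)*x) + (C1*sin(2^(1/3)*sqrt(3)*x/2) + C2*cos(2^(1/3)*sqrt(3)*x/2))*exp(2^(1/3)*x/2)


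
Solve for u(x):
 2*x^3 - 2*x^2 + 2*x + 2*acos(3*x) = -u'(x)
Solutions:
 u(x) = C1 - x^4/2 + 2*x^3/3 - x^2 - 2*x*acos(3*x) + 2*sqrt(1 - 9*x^2)/3


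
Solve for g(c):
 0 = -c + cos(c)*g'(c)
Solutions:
 g(c) = C1 + Integral(c/cos(c), c)


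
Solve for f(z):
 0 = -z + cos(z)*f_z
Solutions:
 f(z) = C1 + Integral(z/cos(z), z)


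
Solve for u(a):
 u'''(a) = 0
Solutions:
 u(a) = C1 + C2*a + C3*a^2


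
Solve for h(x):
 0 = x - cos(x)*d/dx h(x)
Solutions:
 h(x) = C1 + Integral(x/cos(x), x)


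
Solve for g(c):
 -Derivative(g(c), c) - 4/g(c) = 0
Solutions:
 g(c) = -sqrt(C1 - 8*c)
 g(c) = sqrt(C1 - 8*c)


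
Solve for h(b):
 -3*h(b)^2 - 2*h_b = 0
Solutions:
 h(b) = 2/(C1 + 3*b)


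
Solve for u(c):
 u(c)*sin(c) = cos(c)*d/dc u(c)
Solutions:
 u(c) = C1/cos(c)


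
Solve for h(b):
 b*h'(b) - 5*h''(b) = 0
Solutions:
 h(b) = C1 + C2*erfi(sqrt(10)*b/10)


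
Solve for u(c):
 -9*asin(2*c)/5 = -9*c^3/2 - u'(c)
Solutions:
 u(c) = C1 - 9*c^4/8 + 9*c*asin(2*c)/5 + 9*sqrt(1 - 4*c^2)/10


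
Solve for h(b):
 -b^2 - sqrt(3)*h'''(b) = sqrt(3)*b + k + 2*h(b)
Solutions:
 h(b) = C3*exp(-2^(1/3)*3^(5/6)*b/3) - b^2/2 - sqrt(3)*b/2 - k/2 + (C1*sin(6^(1/3)*b/2) + C2*cos(6^(1/3)*b/2))*exp(2^(1/3)*3^(5/6)*b/6)


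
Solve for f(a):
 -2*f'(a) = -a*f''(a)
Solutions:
 f(a) = C1 + C2*a^3


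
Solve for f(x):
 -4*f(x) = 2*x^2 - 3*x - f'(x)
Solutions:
 f(x) = C1*exp(4*x) - x^2/2 + x/2 + 1/8


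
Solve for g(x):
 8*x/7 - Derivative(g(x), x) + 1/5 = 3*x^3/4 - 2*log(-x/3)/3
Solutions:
 g(x) = C1 - 3*x^4/16 + 4*x^2/7 + 2*x*log(-x)/3 + x*(-10*log(3) - 7)/15


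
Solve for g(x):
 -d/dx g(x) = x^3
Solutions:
 g(x) = C1 - x^4/4


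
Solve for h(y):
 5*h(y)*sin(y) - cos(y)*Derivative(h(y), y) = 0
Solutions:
 h(y) = C1/cos(y)^5


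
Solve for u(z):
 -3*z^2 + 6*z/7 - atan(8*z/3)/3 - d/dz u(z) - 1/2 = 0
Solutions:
 u(z) = C1 - z^3 + 3*z^2/7 - z*atan(8*z/3)/3 - z/2 + log(64*z^2 + 9)/16


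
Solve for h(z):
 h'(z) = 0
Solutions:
 h(z) = C1


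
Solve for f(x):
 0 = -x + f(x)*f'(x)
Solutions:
 f(x) = -sqrt(C1 + x^2)
 f(x) = sqrt(C1 + x^2)


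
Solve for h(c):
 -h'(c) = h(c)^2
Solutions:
 h(c) = 1/(C1 + c)


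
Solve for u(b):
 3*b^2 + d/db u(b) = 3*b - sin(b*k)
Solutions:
 u(b) = C1 - b^3 + 3*b^2/2 + cos(b*k)/k


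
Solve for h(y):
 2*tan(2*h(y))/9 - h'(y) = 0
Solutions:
 h(y) = -asin(C1*exp(4*y/9))/2 + pi/2
 h(y) = asin(C1*exp(4*y/9))/2


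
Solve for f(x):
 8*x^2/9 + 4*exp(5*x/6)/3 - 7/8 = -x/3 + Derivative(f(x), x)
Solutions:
 f(x) = C1 + 8*x^3/27 + x^2/6 - 7*x/8 + 8*exp(5*x/6)/5


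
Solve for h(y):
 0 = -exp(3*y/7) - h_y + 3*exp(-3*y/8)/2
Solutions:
 h(y) = C1 - 7*exp(3*y/7)/3 - 4*exp(-3*y/8)


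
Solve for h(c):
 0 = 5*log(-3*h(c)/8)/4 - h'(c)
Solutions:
 -4*Integral(1/(log(-_y) - 3*log(2) + log(3)), (_y, h(c)))/5 = C1 - c


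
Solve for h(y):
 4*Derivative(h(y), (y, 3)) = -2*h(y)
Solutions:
 h(y) = C3*exp(-2^(2/3)*y/2) + (C1*sin(2^(2/3)*sqrt(3)*y/4) + C2*cos(2^(2/3)*sqrt(3)*y/4))*exp(2^(2/3)*y/4)


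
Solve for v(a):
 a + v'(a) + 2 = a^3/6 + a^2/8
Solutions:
 v(a) = C1 + a^4/24 + a^3/24 - a^2/2 - 2*a


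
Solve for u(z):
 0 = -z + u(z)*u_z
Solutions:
 u(z) = -sqrt(C1 + z^2)
 u(z) = sqrt(C1 + z^2)


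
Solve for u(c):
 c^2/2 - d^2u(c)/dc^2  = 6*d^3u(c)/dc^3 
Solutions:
 u(c) = C1 + C2*c + C3*exp(-c/6) + c^4/24 - c^3 + 18*c^2


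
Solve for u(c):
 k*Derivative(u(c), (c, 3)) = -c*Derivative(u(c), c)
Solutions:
 u(c) = C1 + Integral(C2*airyai(c*(-1/k)^(1/3)) + C3*airybi(c*(-1/k)^(1/3)), c)


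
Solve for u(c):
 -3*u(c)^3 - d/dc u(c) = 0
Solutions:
 u(c) = -sqrt(2)*sqrt(-1/(C1 - 3*c))/2
 u(c) = sqrt(2)*sqrt(-1/(C1 - 3*c))/2


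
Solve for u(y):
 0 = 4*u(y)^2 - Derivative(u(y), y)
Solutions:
 u(y) = -1/(C1 + 4*y)


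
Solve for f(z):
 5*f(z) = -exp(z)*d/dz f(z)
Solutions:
 f(z) = C1*exp(5*exp(-z))


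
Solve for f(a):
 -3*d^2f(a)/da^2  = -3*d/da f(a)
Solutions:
 f(a) = C1 + C2*exp(a)


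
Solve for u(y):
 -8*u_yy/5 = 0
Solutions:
 u(y) = C1 + C2*y


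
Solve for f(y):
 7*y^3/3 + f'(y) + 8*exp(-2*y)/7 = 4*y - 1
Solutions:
 f(y) = C1 - 7*y^4/12 + 2*y^2 - y + 4*exp(-2*y)/7


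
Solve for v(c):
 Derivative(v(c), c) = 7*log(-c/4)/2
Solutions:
 v(c) = C1 + 7*c*log(-c)/2 + c*(-7*log(2) - 7/2)


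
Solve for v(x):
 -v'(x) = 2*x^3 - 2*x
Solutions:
 v(x) = C1 - x^4/2 + x^2


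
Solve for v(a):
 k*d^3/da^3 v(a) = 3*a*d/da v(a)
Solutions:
 v(a) = C1 + Integral(C2*airyai(3^(1/3)*a*(1/k)^(1/3)) + C3*airybi(3^(1/3)*a*(1/k)^(1/3)), a)


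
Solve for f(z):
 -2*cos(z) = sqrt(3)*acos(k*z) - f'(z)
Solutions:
 f(z) = C1 + sqrt(3)*Piecewise((z*acos(k*z) - sqrt(-k^2*z^2 + 1)/k, Ne(k, 0)), (pi*z/2, True)) + 2*sin(z)


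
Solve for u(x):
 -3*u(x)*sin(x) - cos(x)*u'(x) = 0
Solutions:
 u(x) = C1*cos(x)^3


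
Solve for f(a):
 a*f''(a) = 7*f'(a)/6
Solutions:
 f(a) = C1 + C2*a^(13/6)


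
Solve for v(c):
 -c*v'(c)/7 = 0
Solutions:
 v(c) = C1


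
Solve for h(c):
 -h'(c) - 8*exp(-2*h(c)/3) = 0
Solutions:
 h(c) = 3*log(-sqrt(C1 - 8*c)) - 3*log(3) + 3*log(6)/2
 h(c) = 3*log(C1 - 8*c)/2 - 3*log(3) + 3*log(6)/2


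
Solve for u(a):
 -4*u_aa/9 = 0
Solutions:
 u(a) = C1 + C2*a


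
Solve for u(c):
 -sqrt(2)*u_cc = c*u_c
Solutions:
 u(c) = C1 + C2*erf(2^(1/4)*c/2)


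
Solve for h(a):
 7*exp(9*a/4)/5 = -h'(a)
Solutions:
 h(a) = C1 - 28*exp(9*a/4)/45


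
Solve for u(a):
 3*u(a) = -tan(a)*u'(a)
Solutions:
 u(a) = C1/sin(a)^3


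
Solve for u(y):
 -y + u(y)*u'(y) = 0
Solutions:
 u(y) = -sqrt(C1 + y^2)
 u(y) = sqrt(C1 + y^2)


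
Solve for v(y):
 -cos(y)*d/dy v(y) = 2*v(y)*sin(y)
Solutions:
 v(y) = C1*cos(y)^2


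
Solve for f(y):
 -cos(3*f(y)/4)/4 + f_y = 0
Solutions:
 -y/4 - 2*log(sin(3*f(y)/4) - 1)/3 + 2*log(sin(3*f(y)/4) + 1)/3 = C1


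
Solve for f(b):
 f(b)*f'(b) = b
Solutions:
 f(b) = -sqrt(C1 + b^2)
 f(b) = sqrt(C1 + b^2)


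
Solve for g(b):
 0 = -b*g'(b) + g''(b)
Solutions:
 g(b) = C1 + C2*erfi(sqrt(2)*b/2)


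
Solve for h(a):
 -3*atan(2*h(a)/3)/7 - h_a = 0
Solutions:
 Integral(1/atan(2*_y/3), (_y, h(a))) = C1 - 3*a/7


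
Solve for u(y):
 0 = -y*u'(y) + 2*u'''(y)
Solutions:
 u(y) = C1 + Integral(C2*airyai(2^(2/3)*y/2) + C3*airybi(2^(2/3)*y/2), y)


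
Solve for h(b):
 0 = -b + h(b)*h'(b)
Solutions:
 h(b) = -sqrt(C1 + b^2)
 h(b) = sqrt(C1 + b^2)


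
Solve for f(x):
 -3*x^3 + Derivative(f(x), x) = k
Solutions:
 f(x) = C1 + k*x + 3*x^4/4


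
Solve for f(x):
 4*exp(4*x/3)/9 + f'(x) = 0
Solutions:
 f(x) = C1 - exp(4*x/3)/3


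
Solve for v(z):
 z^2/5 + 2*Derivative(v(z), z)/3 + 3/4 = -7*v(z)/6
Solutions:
 v(z) = C1*exp(-7*z/4) - 6*z^2/35 + 48*z/245 - 2589/3430


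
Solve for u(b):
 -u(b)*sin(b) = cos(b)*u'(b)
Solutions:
 u(b) = C1*cos(b)


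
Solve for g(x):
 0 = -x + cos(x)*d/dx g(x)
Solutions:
 g(x) = C1 + Integral(x/cos(x), x)


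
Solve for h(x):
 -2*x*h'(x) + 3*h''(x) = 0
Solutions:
 h(x) = C1 + C2*erfi(sqrt(3)*x/3)


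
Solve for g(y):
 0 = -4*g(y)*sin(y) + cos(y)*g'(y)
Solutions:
 g(y) = C1/cos(y)^4


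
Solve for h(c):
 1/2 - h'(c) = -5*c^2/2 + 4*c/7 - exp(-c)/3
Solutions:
 h(c) = C1 + 5*c^3/6 - 2*c^2/7 + c/2 - exp(-c)/3


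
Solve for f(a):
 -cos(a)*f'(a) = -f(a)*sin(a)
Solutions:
 f(a) = C1/cos(a)


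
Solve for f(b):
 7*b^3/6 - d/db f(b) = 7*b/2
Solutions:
 f(b) = C1 + 7*b^4/24 - 7*b^2/4


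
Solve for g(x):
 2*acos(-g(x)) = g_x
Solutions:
 Integral(1/acos(-_y), (_y, g(x))) = C1 + 2*x


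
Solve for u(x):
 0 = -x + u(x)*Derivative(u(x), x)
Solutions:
 u(x) = -sqrt(C1 + x^2)
 u(x) = sqrt(C1 + x^2)


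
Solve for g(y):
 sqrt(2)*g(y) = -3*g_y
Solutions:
 g(y) = C1*exp(-sqrt(2)*y/3)


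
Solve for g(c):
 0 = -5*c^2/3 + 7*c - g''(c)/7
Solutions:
 g(c) = C1 + C2*c - 35*c^4/36 + 49*c^3/6


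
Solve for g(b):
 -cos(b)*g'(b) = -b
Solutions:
 g(b) = C1 + Integral(b/cos(b), b)


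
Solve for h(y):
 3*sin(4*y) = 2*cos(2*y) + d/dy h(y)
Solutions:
 h(y) = C1 - sin(2*y) - 3*cos(4*y)/4


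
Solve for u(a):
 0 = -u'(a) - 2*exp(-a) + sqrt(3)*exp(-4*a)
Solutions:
 u(a) = C1 + 2*exp(-a) - sqrt(3)*exp(-4*a)/4


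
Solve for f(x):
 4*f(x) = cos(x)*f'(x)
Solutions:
 f(x) = C1*(sin(x)^2 + 2*sin(x) + 1)/(sin(x)^2 - 2*sin(x) + 1)


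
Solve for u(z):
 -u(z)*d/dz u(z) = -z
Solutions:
 u(z) = -sqrt(C1 + z^2)
 u(z) = sqrt(C1 + z^2)


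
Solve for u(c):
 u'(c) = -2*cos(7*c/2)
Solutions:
 u(c) = C1 - 4*sin(7*c/2)/7


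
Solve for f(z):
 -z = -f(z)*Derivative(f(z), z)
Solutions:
 f(z) = -sqrt(C1 + z^2)
 f(z) = sqrt(C1 + z^2)


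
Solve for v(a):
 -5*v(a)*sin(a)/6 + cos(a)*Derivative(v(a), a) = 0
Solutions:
 v(a) = C1/cos(a)^(5/6)


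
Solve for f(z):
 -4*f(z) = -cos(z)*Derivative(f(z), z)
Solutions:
 f(z) = C1*(sin(z)^2 + 2*sin(z) + 1)/(sin(z)^2 - 2*sin(z) + 1)


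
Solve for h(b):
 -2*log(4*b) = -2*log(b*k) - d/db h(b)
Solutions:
 h(b) = C1 + 2*b*(-log(k) + 2*log(2))


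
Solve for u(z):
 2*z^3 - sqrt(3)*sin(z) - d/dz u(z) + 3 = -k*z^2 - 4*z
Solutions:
 u(z) = C1 + k*z^3/3 + z^4/2 + 2*z^2 + 3*z + sqrt(3)*cos(z)


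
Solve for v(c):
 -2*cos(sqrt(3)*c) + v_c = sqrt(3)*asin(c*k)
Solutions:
 v(c) = C1 + sqrt(3)*Piecewise((c*asin(c*k) + sqrt(-c^2*k^2 + 1)/k, Ne(k, 0)), (0, True)) + 2*sqrt(3)*sin(sqrt(3)*c)/3


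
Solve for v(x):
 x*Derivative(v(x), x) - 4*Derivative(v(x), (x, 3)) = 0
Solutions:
 v(x) = C1 + Integral(C2*airyai(2^(1/3)*x/2) + C3*airybi(2^(1/3)*x/2), x)


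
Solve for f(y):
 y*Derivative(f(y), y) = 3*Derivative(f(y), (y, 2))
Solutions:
 f(y) = C1 + C2*erfi(sqrt(6)*y/6)


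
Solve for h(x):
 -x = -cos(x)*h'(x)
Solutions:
 h(x) = C1 + Integral(x/cos(x), x)


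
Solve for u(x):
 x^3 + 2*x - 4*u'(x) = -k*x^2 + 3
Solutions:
 u(x) = C1 + k*x^3/12 + x^4/16 + x^2/4 - 3*x/4


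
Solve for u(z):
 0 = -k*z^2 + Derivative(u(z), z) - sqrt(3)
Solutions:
 u(z) = C1 + k*z^3/3 + sqrt(3)*z


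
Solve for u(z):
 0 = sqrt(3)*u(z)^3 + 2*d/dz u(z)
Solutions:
 u(z) = -sqrt(-1/(C1 - sqrt(3)*z))
 u(z) = sqrt(-1/(C1 - sqrt(3)*z))


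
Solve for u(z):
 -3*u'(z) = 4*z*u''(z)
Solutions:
 u(z) = C1 + C2*z^(1/4)


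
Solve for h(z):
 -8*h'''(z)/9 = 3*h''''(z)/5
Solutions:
 h(z) = C1 + C2*z + C3*z^2 + C4*exp(-40*z/27)


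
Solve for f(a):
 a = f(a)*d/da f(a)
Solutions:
 f(a) = -sqrt(C1 + a^2)
 f(a) = sqrt(C1 + a^2)


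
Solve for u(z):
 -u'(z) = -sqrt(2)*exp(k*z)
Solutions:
 u(z) = C1 + sqrt(2)*exp(k*z)/k


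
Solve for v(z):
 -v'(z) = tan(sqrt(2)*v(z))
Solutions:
 v(z) = sqrt(2)*(pi - asin(C1*exp(-sqrt(2)*z)))/2
 v(z) = sqrt(2)*asin(C1*exp(-sqrt(2)*z))/2


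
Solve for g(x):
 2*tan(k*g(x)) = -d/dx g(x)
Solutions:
 g(x) = Piecewise((-asin(exp(C1*k - 2*k*x))/k + pi/k, Ne(k, 0)), (nan, True))
 g(x) = Piecewise((asin(exp(C1*k - 2*k*x))/k, Ne(k, 0)), (nan, True))


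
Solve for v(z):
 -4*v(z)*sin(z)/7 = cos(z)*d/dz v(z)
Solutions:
 v(z) = C1*cos(z)^(4/7)


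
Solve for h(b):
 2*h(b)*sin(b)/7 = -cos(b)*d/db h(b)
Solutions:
 h(b) = C1*cos(b)^(2/7)


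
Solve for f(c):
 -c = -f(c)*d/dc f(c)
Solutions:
 f(c) = -sqrt(C1 + c^2)
 f(c) = sqrt(C1 + c^2)


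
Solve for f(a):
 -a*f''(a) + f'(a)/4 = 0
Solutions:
 f(a) = C1 + C2*a^(5/4)


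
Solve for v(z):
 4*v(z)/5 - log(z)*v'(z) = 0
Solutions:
 v(z) = C1*exp(4*li(z)/5)


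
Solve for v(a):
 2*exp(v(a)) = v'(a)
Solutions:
 v(a) = log(-1/(C1 + 2*a))


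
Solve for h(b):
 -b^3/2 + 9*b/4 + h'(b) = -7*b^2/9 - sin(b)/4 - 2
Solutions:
 h(b) = C1 + b^4/8 - 7*b^3/27 - 9*b^2/8 - 2*b + cos(b)/4


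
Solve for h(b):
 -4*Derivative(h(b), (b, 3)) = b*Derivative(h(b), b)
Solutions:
 h(b) = C1 + Integral(C2*airyai(-2^(1/3)*b/2) + C3*airybi(-2^(1/3)*b/2), b)


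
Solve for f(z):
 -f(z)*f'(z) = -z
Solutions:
 f(z) = -sqrt(C1 + z^2)
 f(z) = sqrt(C1 + z^2)


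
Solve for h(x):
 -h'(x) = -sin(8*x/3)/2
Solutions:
 h(x) = C1 - 3*cos(8*x/3)/16


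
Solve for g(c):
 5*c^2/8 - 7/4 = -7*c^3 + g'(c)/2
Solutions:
 g(c) = C1 + 7*c^4/2 + 5*c^3/12 - 7*c/2


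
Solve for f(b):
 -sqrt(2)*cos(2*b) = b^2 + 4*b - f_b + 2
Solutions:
 f(b) = C1 + b^3/3 + 2*b^2 + 2*b + sqrt(2)*sin(2*b)/2


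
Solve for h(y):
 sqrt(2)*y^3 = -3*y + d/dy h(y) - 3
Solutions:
 h(y) = C1 + sqrt(2)*y^4/4 + 3*y^2/2 + 3*y


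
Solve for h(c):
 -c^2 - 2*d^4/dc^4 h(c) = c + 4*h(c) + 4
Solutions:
 h(c) = -c^2/4 - c/4 + (C1*sin(2^(3/4)*c/2) + C2*cos(2^(3/4)*c/2))*exp(-2^(3/4)*c/2) + (C3*sin(2^(3/4)*c/2) + C4*cos(2^(3/4)*c/2))*exp(2^(3/4)*c/2) - 1


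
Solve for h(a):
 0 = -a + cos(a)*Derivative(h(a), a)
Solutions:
 h(a) = C1 + Integral(a/cos(a), a)


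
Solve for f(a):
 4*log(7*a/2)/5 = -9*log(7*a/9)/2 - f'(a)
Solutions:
 f(a) = C1 - 53*a*log(a)/10 - 53*a*log(7)/10 + 4*a*log(2)/5 + 53*a/10 + 9*a*log(3)


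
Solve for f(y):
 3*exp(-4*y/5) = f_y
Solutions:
 f(y) = C1 - 15*exp(-4*y/5)/4


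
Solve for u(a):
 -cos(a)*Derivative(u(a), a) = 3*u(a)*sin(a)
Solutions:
 u(a) = C1*cos(a)^3


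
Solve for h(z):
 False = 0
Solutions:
 h(z) = C1 + zoo*z - log(cos(z))/2


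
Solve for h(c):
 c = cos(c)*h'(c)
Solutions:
 h(c) = C1 + Integral(c/cos(c), c)


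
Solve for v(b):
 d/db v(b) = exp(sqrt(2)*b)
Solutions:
 v(b) = C1 + sqrt(2)*exp(sqrt(2)*b)/2


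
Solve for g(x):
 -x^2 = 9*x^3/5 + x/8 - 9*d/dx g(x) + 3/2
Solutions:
 g(x) = C1 + x^4/20 + x^3/27 + x^2/144 + x/6


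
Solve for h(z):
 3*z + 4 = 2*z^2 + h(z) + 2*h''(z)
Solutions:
 h(z) = C1*sin(sqrt(2)*z/2) + C2*cos(sqrt(2)*z/2) - 2*z^2 + 3*z + 12


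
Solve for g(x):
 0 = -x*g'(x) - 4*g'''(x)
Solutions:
 g(x) = C1 + Integral(C2*airyai(-2^(1/3)*x/2) + C3*airybi(-2^(1/3)*x/2), x)


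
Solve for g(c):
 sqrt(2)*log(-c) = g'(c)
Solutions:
 g(c) = C1 + sqrt(2)*c*log(-c) - sqrt(2)*c


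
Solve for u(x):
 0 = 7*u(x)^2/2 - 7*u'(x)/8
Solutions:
 u(x) = -1/(C1 + 4*x)


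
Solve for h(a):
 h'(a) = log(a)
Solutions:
 h(a) = C1 + a*log(a) - a


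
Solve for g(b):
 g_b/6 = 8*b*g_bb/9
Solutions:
 g(b) = C1 + C2*b^(19/16)


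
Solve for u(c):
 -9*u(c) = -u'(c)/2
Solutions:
 u(c) = C1*exp(18*c)


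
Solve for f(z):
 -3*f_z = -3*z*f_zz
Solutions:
 f(z) = C1 + C2*z^2


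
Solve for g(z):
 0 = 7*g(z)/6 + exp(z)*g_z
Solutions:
 g(z) = C1*exp(7*exp(-z)/6)


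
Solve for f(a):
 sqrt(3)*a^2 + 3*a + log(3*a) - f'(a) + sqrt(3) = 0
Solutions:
 f(a) = C1 + sqrt(3)*a^3/3 + 3*a^2/2 + a*log(a) - a + a*log(3) + sqrt(3)*a


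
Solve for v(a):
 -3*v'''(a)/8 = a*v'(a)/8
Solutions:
 v(a) = C1 + Integral(C2*airyai(-3^(2/3)*a/3) + C3*airybi(-3^(2/3)*a/3), a)


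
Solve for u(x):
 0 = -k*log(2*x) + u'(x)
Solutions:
 u(x) = C1 + k*x*log(x) - k*x + k*x*log(2)


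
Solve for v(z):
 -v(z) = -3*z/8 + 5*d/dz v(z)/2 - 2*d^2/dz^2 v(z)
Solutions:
 v(z) = C1*exp(z*(5 - sqrt(57))/8) + C2*exp(z*(5 + sqrt(57))/8) + 3*z/8 - 15/16


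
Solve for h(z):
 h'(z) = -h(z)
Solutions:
 h(z) = C1*exp(-z)


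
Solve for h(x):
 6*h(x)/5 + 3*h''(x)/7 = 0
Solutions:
 h(x) = C1*sin(sqrt(70)*x/5) + C2*cos(sqrt(70)*x/5)


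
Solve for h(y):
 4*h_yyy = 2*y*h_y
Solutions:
 h(y) = C1 + Integral(C2*airyai(2^(2/3)*y/2) + C3*airybi(2^(2/3)*y/2), y)


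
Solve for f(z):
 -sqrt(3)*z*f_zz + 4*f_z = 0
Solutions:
 f(z) = C1 + C2*z^(1 + 4*sqrt(3)/3)


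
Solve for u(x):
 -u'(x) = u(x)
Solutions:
 u(x) = C1*exp(-x)


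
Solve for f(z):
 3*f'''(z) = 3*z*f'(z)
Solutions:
 f(z) = C1 + Integral(C2*airyai(z) + C3*airybi(z), z)


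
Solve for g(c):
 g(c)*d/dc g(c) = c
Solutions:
 g(c) = -sqrt(C1 + c^2)
 g(c) = sqrt(C1 + c^2)


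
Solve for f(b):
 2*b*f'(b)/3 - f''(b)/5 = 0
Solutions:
 f(b) = C1 + C2*erfi(sqrt(15)*b/3)


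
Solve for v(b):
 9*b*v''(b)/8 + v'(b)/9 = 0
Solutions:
 v(b) = C1 + C2*b^(73/81)


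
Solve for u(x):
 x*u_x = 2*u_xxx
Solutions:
 u(x) = C1 + Integral(C2*airyai(2^(2/3)*x/2) + C3*airybi(2^(2/3)*x/2), x)


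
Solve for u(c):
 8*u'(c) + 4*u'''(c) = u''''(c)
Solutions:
 u(c) = C1 + C2*exp(c*(-2^(2/3)*(3*sqrt(177) + 43)^(1/3) - 8*2^(1/3)/(3*sqrt(177) + 43)^(1/3) + 8)/6)*sin(2^(1/3)*sqrt(3)*c*(-2^(1/3)*(3*sqrt(177) + 43)^(1/3) + 8/(3*sqrt(177) + 43)^(1/3))/6) + C3*exp(c*(-2^(2/3)*(3*sqrt(177) + 43)^(1/3) - 8*2^(1/3)/(3*sqrt(177) + 43)^(1/3) + 8)/6)*cos(2^(1/3)*sqrt(3)*c*(-2^(1/3)*(3*sqrt(177) + 43)^(1/3) + 8/(3*sqrt(177) + 43)^(1/3))/6) + C4*exp(c*(8*2^(1/3)/(3*sqrt(177) + 43)^(1/3) + 4 + 2^(2/3)*(3*sqrt(177) + 43)^(1/3))/3)


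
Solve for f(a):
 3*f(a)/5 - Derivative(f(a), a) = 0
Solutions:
 f(a) = C1*exp(3*a/5)


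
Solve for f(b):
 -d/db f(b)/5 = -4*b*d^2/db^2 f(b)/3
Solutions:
 f(b) = C1 + C2*b^(23/20)


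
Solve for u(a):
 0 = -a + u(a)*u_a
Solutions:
 u(a) = -sqrt(C1 + a^2)
 u(a) = sqrt(C1 + a^2)


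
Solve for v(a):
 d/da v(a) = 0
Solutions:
 v(a) = C1


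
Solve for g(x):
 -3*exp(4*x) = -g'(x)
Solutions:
 g(x) = C1 + 3*exp(4*x)/4


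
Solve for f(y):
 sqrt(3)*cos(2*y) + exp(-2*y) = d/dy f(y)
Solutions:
 f(y) = C1 + sqrt(3)*sin(2*y)/2 - exp(-2*y)/2


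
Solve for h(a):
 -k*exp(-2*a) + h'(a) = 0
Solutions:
 h(a) = C1 - k*exp(-2*a)/2


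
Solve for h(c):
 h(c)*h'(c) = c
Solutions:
 h(c) = -sqrt(C1 + c^2)
 h(c) = sqrt(C1 + c^2)


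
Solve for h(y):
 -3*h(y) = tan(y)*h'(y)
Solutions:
 h(y) = C1/sin(y)^3


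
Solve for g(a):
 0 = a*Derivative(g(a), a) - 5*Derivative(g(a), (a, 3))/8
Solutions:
 g(a) = C1 + Integral(C2*airyai(2*5^(2/3)*a/5) + C3*airybi(2*5^(2/3)*a/5), a)


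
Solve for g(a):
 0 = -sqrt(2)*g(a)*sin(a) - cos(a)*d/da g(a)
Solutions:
 g(a) = C1*cos(a)^(sqrt(2))


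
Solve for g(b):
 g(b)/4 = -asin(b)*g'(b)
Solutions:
 g(b) = C1*exp(-Integral(1/asin(b), b)/4)


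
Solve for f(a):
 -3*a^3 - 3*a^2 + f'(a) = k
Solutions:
 f(a) = C1 + 3*a^4/4 + a^3 + a*k


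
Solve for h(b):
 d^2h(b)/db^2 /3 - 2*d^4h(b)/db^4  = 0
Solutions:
 h(b) = C1 + C2*b + C3*exp(-sqrt(6)*b/6) + C4*exp(sqrt(6)*b/6)


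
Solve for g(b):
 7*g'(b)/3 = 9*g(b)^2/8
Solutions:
 g(b) = -56/(C1 + 27*b)


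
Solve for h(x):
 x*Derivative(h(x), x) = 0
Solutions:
 h(x) = C1


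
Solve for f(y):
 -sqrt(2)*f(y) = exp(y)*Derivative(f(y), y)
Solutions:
 f(y) = C1*exp(sqrt(2)*exp(-y))


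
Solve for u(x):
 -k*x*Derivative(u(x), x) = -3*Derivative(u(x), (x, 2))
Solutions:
 u(x) = Piecewise((-sqrt(6)*sqrt(pi)*C1*erf(sqrt(6)*x*sqrt(-k)/6)/(2*sqrt(-k)) - C2, (k > 0) | (k < 0)), (-C1*x - C2, True))


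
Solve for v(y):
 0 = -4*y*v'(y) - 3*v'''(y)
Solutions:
 v(y) = C1 + Integral(C2*airyai(-6^(2/3)*y/3) + C3*airybi(-6^(2/3)*y/3), y)


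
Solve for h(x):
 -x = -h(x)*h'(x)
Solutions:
 h(x) = -sqrt(C1 + x^2)
 h(x) = sqrt(C1 + x^2)


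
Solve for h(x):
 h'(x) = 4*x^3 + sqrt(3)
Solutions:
 h(x) = C1 + x^4 + sqrt(3)*x


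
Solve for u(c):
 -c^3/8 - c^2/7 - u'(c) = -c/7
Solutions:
 u(c) = C1 - c^4/32 - c^3/21 + c^2/14


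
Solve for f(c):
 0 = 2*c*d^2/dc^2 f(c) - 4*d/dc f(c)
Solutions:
 f(c) = C1 + C2*c^3


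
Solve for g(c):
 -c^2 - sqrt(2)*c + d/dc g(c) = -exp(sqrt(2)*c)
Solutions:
 g(c) = C1 + c^3/3 + sqrt(2)*c^2/2 - sqrt(2)*exp(sqrt(2)*c)/2


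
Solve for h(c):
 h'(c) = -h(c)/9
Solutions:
 h(c) = C1*exp(-c/9)


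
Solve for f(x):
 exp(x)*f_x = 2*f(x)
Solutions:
 f(x) = C1*exp(-2*exp(-x))


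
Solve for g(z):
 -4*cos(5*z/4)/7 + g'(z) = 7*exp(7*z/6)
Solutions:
 g(z) = C1 + 6*exp(7*z/6) + 16*sin(5*z/4)/35


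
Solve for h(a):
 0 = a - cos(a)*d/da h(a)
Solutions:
 h(a) = C1 + Integral(a/cos(a), a)


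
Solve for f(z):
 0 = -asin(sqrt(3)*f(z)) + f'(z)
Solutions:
 Integral(1/asin(sqrt(3)*_y), (_y, f(z))) = C1 + z


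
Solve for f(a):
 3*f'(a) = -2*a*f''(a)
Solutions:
 f(a) = C1 + C2/sqrt(a)


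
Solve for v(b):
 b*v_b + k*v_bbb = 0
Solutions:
 v(b) = C1 + Integral(C2*airyai(b*(-1/k)^(1/3)) + C3*airybi(b*(-1/k)^(1/3)), b)


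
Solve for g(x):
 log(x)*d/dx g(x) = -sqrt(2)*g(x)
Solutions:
 g(x) = C1*exp(-sqrt(2)*li(x))


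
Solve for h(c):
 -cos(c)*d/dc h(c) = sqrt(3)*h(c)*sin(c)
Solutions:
 h(c) = C1*cos(c)^(sqrt(3))


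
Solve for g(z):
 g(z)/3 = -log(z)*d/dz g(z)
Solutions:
 g(z) = C1*exp(-li(z)/3)


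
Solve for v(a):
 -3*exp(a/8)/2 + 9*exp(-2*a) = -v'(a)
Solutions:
 v(a) = C1 + 12*exp(a/8) + 9*exp(-2*a)/2


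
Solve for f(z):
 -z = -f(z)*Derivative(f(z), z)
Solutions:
 f(z) = -sqrt(C1 + z^2)
 f(z) = sqrt(C1 + z^2)


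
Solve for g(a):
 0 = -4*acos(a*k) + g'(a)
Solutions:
 g(a) = C1 + 4*Piecewise((a*acos(a*k) - sqrt(-a^2*k^2 + 1)/k, Ne(k, 0)), (pi*a/2, True))


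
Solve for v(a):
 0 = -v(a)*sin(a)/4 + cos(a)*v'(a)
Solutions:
 v(a) = C1/cos(a)^(1/4)


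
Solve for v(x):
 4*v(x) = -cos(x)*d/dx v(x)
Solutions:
 v(x) = C1*(sin(x)^2 - 2*sin(x) + 1)/(sin(x)^2 + 2*sin(x) + 1)


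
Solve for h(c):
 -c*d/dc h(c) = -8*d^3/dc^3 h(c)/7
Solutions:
 h(c) = C1 + Integral(C2*airyai(7^(1/3)*c/2) + C3*airybi(7^(1/3)*c/2), c)


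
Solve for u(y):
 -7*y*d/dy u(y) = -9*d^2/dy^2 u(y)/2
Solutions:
 u(y) = C1 + C2*erfi(sqrt(7)*y/3)


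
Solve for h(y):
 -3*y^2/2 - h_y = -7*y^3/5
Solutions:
 h(y) = C1 + 7*y^4/20 - y^3/2


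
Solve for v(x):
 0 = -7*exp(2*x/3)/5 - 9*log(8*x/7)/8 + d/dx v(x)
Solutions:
 v(x) = C1 + 9*x*log(x)/8 + 9*x*(-log(7) - 1 + 3*log(2))/8 + 21*exp(2*x/3)/10


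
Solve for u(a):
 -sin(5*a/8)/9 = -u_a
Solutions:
 u(a) = C1 - 8*cos(5*a/8)/45


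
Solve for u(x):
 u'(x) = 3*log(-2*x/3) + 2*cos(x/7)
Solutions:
 u(x) = C1 + 3*x*log(-x) - 3*x*log(3) - 3*x + 3*x*log(2) + 14*sin(x/7)


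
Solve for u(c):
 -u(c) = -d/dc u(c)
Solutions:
 u(c) = C1*exp(c)


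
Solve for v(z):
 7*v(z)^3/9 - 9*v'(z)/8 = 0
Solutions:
 v(z) = -9*sqrt(2)*sqrt(-1/(C1 + 56*z))/2
 v(z) = 9*sqrt(2)*sqrt(-1/(C1 + 56*z))/2


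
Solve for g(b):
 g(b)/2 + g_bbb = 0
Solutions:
 g(b) = C3*exp(-2^(2/3)*b/2) + (C1*sin(2^(2/3)*sqrt(3)*b/4) + C2*cos(2^(2/3)*sqrt(3)*b/4))*exp(2^(2/3)*b/4)


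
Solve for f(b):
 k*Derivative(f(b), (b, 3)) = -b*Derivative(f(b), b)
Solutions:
 f(b) = C1 + Integral(C2*airyai(b*(-1/k)^(1/3)) + C3*airybi(b*(-1/k)^(1/3)), b)


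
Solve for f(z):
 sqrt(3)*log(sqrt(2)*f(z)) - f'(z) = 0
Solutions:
 -2*sqrt(3)*Integral(1/(2*log(_y) + log(2)), (_y, f(z)))/3 = C1 - z


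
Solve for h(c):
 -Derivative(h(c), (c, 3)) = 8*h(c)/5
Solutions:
 h(c) = C3*exp(-2*5^(2/3)*c/5) + (C1*sin(sqrt(3)*5^(2/3)*c/5) + C2*cos(sqrt(3)*5^(2/3)*c/5))*exp(5^(2/3)*c/5)


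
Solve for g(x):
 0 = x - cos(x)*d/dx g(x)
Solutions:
 g(x) = C1 + Integral(x/cos(x), x)


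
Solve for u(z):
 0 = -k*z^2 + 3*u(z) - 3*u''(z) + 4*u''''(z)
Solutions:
 u(z) = k*z^2/3 + 2*k/3 + (C1*sin(sqrt(2)*3^(1/4)*z*sin(atan(sqrt(39)/3)/2)/2) + C2*cos(sqrt(2)*3^(1/4)*z*sin(atan(sqrt(39)/3)/2)/2))*exp(-sqrt(2)*3^(1/4)*z*cos(atan(sqrt(39)/3)/2)/2) + (C3*sin(sqrt(2)*3^(1/4)*z*sin(atan(sqrt(39)/3)/2)/2) + C4*cos(sqrt(2)*3^(1/4)*z*sin(atan(sqrt(39)/3)/2)/2))*exp(sqrt(2)*3^(1/4)*z*cos(atan(sqrt(39)/3)/2)/2)


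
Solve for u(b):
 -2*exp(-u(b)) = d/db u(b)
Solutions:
 u(b) = log(C1 - 2*b)


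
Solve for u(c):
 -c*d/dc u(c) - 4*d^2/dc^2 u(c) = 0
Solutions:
 u(c) = C1 + C2*erf(sqrt(2)*c/4)


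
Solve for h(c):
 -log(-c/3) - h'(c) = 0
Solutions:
 h(c) = C1 - c*log(-c) + c*(1 + log(3))


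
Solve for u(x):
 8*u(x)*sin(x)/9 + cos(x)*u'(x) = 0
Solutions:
 u(x) = C1*cos(x)^(8/9)


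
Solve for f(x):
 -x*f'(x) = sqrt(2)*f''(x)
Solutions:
 f(x) = C1 + C2*erf(2^(1/4)*x/2)


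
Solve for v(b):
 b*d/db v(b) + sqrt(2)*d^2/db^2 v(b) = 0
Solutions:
 v(b) = C1 + C2*erf(2^(1/4)*b/2)


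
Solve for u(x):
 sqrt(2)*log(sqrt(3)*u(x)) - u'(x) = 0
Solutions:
 -sqrt(2)*Integral(1/(2*log(_y) + log(3)), (_y, u(x))) = C1 - x


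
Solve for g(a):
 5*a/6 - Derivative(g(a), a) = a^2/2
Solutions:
 g(a) = C1 - a^3/6 + 5*a^2/12


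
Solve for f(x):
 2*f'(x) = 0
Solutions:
 f(x) = C1


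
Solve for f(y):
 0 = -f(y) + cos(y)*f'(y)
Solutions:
 f(y) = C1*sqrt(sin(y) + 1)/sqrt(sin(y) - 1)


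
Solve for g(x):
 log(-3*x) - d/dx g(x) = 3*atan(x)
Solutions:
 g(x) = C1 + x*log(-x) - 3*x*atan(x) - x + x*log(3) + 3*log(x^2 + 1)/2


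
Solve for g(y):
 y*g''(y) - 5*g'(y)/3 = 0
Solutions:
 g(y) = C1 + C2*y^(8/3)


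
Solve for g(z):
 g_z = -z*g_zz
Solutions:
 g(z) = C1 + C2*log(z)


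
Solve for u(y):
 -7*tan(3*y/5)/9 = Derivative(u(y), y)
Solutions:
 u(y) = C1 + 35*log(cos(3*y/5))/27


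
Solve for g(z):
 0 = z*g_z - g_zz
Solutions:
 g(z) = C1 + C2*erfi(sqrt(2)*z/2)


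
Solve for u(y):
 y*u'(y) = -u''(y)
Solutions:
 u(y) = C1 + C2*erf(sqrt(2)*y/2)


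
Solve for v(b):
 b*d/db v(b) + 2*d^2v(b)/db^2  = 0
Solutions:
 v(b) = C1 + C2*erf(b/2)


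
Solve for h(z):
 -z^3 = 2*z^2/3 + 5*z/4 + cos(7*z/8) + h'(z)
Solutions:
 h(z) = C1 - z^4/4 - 2*z^3/9 - 5*z^2/8 - 8*sin(7*z/8)/7


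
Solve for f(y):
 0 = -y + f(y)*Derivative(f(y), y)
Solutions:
 f(y) = -sqrt(C1 + y^2)
 f(y) = sqrt(C1 + y^2)


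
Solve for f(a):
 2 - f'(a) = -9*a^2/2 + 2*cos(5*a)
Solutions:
 f(a) = C1 + 3*a^3/2 + 2*a - 2*sin(5*a)/5


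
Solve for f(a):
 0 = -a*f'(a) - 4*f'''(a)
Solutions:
 f(a) = C1 + Integral(C2*airyai(-2^(1/3)*a/2) + C3*airybi(-2^(1/3)*a/2), a)


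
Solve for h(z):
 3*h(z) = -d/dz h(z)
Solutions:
 h(z) = C1*exp(-3*z)


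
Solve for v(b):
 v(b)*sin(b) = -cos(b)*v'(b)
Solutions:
 v(b) = C1*cos(b)


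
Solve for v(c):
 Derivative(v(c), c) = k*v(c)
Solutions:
 v(c) = C1*exp(c*k)


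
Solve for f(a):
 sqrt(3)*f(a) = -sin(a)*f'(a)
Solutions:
 f(a) = C1*(cos(a) + 1)^(sqrt(3)/2)/(cos(a) - 1)^(sqrt(3)/2)


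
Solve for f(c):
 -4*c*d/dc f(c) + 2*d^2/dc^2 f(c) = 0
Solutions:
 f(c) = C1 + C2*erfi(c)


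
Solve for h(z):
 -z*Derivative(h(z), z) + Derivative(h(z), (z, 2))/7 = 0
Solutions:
 h(z) = C1 + C2*erfi(sqrt(14)*z/2)


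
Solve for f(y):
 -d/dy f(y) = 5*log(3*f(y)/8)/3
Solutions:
 -3*Integral(1/(-log(_y) - log(3) + 3*log(2)), (_y, f(y)))/5 = C1 - y


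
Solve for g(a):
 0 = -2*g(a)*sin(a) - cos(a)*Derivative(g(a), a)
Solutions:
 g(a) = C1*cos(a)^2


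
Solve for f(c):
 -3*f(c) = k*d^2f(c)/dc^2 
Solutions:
 f(c) = C1*exp(-sqrt(3)*c*sqrt(-1/k)) + C2*exp(sqrt(3)*c*sqrt(-1/k))


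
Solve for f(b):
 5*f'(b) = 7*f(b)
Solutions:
 f(b) = C1*exp(7*b/5)


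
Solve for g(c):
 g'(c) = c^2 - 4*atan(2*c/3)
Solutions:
 g(c) = C1 + c^3/3 - 4*c*atan(2*c/3) + 3*log(4*c^2 + 9)


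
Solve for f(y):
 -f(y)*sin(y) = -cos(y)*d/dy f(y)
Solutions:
 f(y) = C1/cos(y)


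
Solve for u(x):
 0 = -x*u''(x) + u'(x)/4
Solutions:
 u(x) = C1 + C2*x^(5/4)


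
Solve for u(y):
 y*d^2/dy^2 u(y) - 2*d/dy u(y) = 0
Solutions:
 u(y) = C1 + C2*y^3


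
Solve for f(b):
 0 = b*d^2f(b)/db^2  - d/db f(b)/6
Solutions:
 f(b) = C1 + C2*b^(7/6)


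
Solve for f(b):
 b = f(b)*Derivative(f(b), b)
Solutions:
 f(b) = -sqrt(C1 + b^2)
 f(b) = sqrt(C1 + b^2)


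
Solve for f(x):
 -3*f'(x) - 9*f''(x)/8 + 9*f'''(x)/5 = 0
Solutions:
 f(x) = C1 + C2*exp(x*(15 - sqrt(4065))/48) + C3*exp(x*(15 + sqrt(4065))/48)


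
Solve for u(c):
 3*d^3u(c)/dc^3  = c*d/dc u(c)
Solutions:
 u(c) = C1 + Integral(C2*airyai(3^(2/3)*c/3) + C3*airybi(3^(2/3)*c/3), c)


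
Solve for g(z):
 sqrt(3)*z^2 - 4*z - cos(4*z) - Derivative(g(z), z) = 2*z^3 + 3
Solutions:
 g(z) = C1 - z^4/2 + sqrt(3)*z^3/3 - 2*z^2 - 3*z - sin(4*z)/4


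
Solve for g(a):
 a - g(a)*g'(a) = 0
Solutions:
 g(a) = -sqrt(C1 + a^2)
 g(a) = sqrt(C1 + a^2)


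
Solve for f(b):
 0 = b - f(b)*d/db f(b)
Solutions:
 f(b) = -sqrt(C1 + b^2)
 f(b) = sqrt(C1 + b^2)


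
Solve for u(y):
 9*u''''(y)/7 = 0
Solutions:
 u(y) = C1 + C2*y + C3*y^2 + C4*y^3


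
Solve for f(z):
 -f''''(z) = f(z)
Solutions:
 f(z) = (C1*sin(sqrt(2)*z/2) + C2*cos(sqrt(2)*z/2))*exp(-sqrt(2)*z/2) + (C3*sin(sqrt(2)*z/2) + C4*cos(sqrt(2)*z/2))*exp(sqrt(2)*z/2)


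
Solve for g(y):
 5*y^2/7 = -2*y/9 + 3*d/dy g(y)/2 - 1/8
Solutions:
 g(y) = C1 + 10*y^3/63 + 2*y^2/27 + y/12


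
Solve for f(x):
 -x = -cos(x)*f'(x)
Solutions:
 f(x) = C1 + Integral(x/cos(x), x)


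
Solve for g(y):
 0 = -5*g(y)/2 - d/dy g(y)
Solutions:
 g(y) = C1*exp(-5*y/2)


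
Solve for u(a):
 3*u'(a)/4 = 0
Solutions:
 u(a) = C1


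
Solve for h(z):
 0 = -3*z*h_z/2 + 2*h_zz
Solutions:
 h(z) = C1 + C2*erfi(sqrt(6)*z/4)


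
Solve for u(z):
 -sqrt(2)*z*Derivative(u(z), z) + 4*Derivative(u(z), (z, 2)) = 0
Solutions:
 u(z) = C1 + C2*erfi(2^(3/4)*z/4)
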